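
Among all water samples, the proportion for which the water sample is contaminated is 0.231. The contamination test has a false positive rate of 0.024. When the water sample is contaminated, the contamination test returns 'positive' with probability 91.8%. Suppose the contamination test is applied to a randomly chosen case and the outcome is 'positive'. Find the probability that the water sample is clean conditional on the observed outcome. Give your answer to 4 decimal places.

Let H be the event that the water sample is contaminated. P(H) = 0.231, so P(¬H) = 0.769. With E the 'positive' result, P(E|H) = 0.918 and P(E|¬H) = 0.024.
P(E) = 0.918·0.231 + 0.024·0.769 = 0.21206 + 0.018456 = 0.23051.
By Bayes' theorem, P(H|E) = 0.21206 / 0.23051 = 0.9199. Hence P(¬H|E) = 1 − 0.9199 = 0.0801.

P(¬H | E) ≈ 0.0801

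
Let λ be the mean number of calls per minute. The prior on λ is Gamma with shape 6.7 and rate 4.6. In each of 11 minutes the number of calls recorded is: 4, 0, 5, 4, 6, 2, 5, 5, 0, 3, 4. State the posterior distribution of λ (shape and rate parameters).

Posterior: Gamma(shape=44.7, rate=15.6)

The Poisson likelihood adds the total count to the shape and the number of exposure periods to the rate. Here ∑xᵢ = 38 and n = 11, so shape 6.7→44.7 and rate 4.6→15.6.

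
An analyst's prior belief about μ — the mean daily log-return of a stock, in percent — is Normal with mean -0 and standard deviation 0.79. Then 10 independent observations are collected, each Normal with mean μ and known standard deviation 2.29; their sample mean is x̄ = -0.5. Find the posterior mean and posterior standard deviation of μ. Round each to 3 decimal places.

With known σ, the Normal prior is conjugate. Weight on the data is w = (n/σ²)/(n/σ² + 1/τ₀²) = 1.90690/(1.90690+1.60231) = 0.54340.
Posterior mean = w·x̄ + (1−w)·μ₀ = 0.54340·-0.5 + 0.45660·-0 = -0.272. Posterior variance = 1/(1.90690+1.60231) = 0.284964, so SD = 0.534.

Posterior mean ≈ -0.272; posterior SD ≈ 0.534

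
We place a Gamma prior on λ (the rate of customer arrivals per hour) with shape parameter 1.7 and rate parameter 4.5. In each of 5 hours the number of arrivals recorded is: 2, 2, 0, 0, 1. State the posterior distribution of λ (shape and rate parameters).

Posterior: Gamma(shape=6.7, rate=9.5)

Total count ∑xᵢ = 5 over n = 5 hours.
Gamma is conjugate to the Poisson likelihood: posterior is Gamma(shape = 1.7+5 = 6.7, rate = 4.5+5 = 9.5).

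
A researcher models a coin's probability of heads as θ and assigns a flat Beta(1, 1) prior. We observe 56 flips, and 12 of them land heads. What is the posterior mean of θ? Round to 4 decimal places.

Posterior mean ≈ 0.2241

The binomial likelihood is conjugate to the Beta prior: with 12 successes and 44 failures, the posterior is Beta(1+12, 1+44) = Beta(13, 45).
E[θ | data] = 13/(13+45) = 0.2241.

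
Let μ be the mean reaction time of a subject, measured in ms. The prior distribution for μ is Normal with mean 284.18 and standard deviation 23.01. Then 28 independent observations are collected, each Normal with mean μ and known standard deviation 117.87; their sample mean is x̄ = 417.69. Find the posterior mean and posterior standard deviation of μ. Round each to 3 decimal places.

Posterior mean ≈ 353.100; posterior SD ≈ 16.004

With known σ, the Normal prior is conjugate. Weight on the data is w = (n/σ²)/(n/σ² + 1/τ₀²) = 0.00201535/(0.00201535+0.00188872) = 0.51622.
Posterior mean = w·x̄ + (1−w)·μ₀ = 0.51622·417.69 + 0.48378·284.18 = 353.100. Posterior variance = 1/(0.00201535+0.00188872) = 256.143, so SD = 16.004.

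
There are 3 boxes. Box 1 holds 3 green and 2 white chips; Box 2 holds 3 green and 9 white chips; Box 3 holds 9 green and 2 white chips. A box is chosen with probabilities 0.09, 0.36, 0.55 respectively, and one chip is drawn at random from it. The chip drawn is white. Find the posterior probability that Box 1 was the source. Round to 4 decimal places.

Posterior probability ≈ 0.0887

Tabulate prior·likelihood by source: [1] prior 0.09, lik 0.4, product 0.03600; [2] prior 0.36, lik 0.75, product 0.2700; [3] prior 0.55, lik 0.1818, product 0.1000.
Normalizing constant = 0.40600; the posterior for Box 1 is its product over the sum, 0.03600/0.40600 = 0.0887.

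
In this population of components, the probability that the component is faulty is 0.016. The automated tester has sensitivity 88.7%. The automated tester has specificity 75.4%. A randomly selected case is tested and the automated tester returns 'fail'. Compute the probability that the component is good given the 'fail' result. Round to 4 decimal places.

P(¬H | E) ≈ 0.9446

Let H be the event that the component is faulty. P(H) = 0.016, so P(¬H) = 0.984. With E the 'fail' result, P(E|H) = 0.887 and P(E|¬H) = 0.246.
P(E) = 0.887·0.016 + 0.246·0.984 = 0.014192 + 0.24206 = 0.25626.
By Bayes' theorem, P(H|E) = 0.014192 / 0.25626 = 0.0554. Hence P(¬H|E) = 1 − 0.0554 = 0.9446.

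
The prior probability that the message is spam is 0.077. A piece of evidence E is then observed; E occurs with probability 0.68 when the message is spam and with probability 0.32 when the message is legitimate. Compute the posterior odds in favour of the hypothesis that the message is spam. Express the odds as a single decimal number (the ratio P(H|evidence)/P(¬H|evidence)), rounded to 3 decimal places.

Posterior odds ≈ 0.177

Prior odds = 0.077/(1−0.077) = 0.083424. In log-odds, ln(0.083424) = -2.4838.
Add log likelihood ratio: ln(2.1250) = 0.75377.
Posterior log-odds = -1.7301, so posterior odds = exp(-1.7301) = 0.17728.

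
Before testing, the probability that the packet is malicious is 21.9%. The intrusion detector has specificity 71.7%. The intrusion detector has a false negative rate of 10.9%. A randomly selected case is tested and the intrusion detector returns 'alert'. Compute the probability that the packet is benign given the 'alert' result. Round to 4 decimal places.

Write H for 'the packet is malicious'. Prior odds H:¬H = 0.219/0.781 = 0.28041. For the 'alert' outcome, the likelihood ratio is 0.891/0.283 = 3.1484.
Posterior odds = 0.28041 × 3.1484 = 0.88284, so P(H|E) = 0.88284/(1+0.88284) = 0.4689. Then P(¬H|E) = 1 − 0.4689 = 0.5311.

P(¬H | E) ≈ 0.5311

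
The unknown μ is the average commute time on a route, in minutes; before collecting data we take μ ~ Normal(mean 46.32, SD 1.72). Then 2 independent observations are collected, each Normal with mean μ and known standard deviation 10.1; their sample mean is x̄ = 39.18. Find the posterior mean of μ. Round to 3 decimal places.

With known σ, the Normal prior is conjugate. Weight on the data is w = (n/σ²)/(n/σ² + 1/τ₀²) = 0.0196059/(0.0196059+0.338021) = 0.054822.
Posterior mean = w·x̄ + (1−w)·μ₀ = 0.054822·39.18 + 0.94518·46.32 = 45.929.

Posterior mean ≈ 45.929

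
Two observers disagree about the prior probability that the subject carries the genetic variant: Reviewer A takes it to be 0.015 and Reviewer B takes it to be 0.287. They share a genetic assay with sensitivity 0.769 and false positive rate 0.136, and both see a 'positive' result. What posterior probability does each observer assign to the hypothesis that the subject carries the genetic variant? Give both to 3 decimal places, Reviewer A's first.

P('+'|H) = 0.769, P('+'|¬H) = 0.136.
Reviewer A: numerator 0.769·0.015 = 0.011535; evidence = 0.011535+0.136·0.985 = 0.14549; posterior = 0.079.
Reviewer B: numerator 0.769·0.287 = 0.22070; evidence = 0.22070+0.136·0.713 = 0.31767; posterior = 0.695.

Reviewer A: 0.079; Reviewer B: 0.695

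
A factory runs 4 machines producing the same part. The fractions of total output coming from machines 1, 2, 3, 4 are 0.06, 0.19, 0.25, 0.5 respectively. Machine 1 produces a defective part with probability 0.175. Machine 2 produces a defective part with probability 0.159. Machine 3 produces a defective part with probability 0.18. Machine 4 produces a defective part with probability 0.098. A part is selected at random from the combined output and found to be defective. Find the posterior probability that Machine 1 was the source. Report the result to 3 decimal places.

P(defective|M1) = 0.175; P(defective|M2) = 0.159; P(defective|M3) = 0.18; P(defective|M4) = 0.098.
Prior × likelihood for each source: 0.06·0.175=0.01050, 0.19·0.159=0.03021, 0.25·0.18=0.04500, 0.5·0.098=0.04900. Summing gives P(defective) = 0.13471.
P(Machine 1 | defective) = 0.01050 / 0.13471 = 0.078.

Posterior probability ≈ 0.078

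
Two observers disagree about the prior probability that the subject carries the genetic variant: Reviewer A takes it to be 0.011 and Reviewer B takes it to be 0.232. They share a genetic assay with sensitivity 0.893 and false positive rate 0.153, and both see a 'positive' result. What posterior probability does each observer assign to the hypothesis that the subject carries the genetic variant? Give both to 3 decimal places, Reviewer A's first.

P('+'|H) = 0.893, P('+'|¬H) = 0.153.
Reviewer A: numerator 0.893·0.011 = 0.0098230; evidence = 0.0098230+0.153·0.989 = 0.16114; posterior = 0.061.
Reviewer B: numerator 0.893·0.232 = 0.20718; evidence = 0.20718+0.153·0.768 = 0.32468; posterior = 0.638.

Reviewer A: 0.061; Reviewer B: 0.638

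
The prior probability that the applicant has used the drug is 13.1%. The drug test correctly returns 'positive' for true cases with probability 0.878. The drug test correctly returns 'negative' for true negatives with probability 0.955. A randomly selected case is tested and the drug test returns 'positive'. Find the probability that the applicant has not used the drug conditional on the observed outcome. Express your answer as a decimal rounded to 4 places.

Let H be the event that the applicant has used the drug. P(H) = 0.131, so P(¬H) = 0.869. With E the 'positive' result, P(E|H) = 0.878 and P(E|¬H) = 0.045.
P(E) = 0.878·0.131 + 0.045·0.869 = 0.11502 + 0.039105 = 0.15412.
By Bayes' theorem, P(H|E) = 0.11502 / 0.15412 = 0.7463. Hence P(¬H|E) = 1 − 0.7463 = 0.2537.

P(¬H | E) ≈ 0.2537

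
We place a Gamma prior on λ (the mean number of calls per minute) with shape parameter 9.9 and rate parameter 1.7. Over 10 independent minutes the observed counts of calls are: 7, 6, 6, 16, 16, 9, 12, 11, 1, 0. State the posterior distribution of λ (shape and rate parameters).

The Poisson likelihood adds the total count to the shape and the number of exposure periods to the rate. Here ∑xᵢ = 84 and n = 10, so shape 9.9→93.9 and rate 1.7→11.7.

Posterior: Gamma(shape=93.9, rate=11.7)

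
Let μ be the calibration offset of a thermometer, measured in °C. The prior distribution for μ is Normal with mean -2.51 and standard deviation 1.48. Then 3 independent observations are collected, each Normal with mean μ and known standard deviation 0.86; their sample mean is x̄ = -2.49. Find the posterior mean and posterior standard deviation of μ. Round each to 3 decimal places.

With known σ, the Normal prior is conjugate. Weight on the data is w = (n/σ²)/(n/σ² + 1/τ₀²) = 4.05625/(4.05625+0.456538) = 0.89883.
Posterior mean = w·x̄ + (1−w)·μ₀ = 0.89883·-2.49 + 0.10117·-2.51 = -2.492. Posterior variance = 1/(4.05625+0.456538) = 0.221593, so SD = 0.471.

Posterior mean ≈ -2.492; posterior SD ≈ 0.471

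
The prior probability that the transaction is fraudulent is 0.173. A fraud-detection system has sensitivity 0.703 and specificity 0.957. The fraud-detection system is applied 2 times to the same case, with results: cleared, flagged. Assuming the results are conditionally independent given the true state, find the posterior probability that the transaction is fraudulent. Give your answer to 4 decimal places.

Posterior P(H) ≈ 0.5149

Let H be the event that the transaction is fraudulent; start with P(H) = 0.173. P('flagged'|H) = 0.703, P('flagged'|¬H) = 0.043.
Update on result 1 ('cleared'): P(H) ← 0.297·0.1730 / (0.297·0.1730 + 0.957·0.8270) = 0.051381/0.84282 = 0.0610.
Update on result 2 ('flagged'): P(H) ← 0.703·0.0610 / (0.703·0.0610 + 0.043·0.9390) = 0.042857/0.083236 = 0.5149.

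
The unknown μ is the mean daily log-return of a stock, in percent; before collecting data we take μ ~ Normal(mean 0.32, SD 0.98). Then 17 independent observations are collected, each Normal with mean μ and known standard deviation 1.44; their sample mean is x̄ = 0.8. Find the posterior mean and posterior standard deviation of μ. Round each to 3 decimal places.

Posterior mean ≈ 0.746; posterior SD ≈ 0.329

Prior precision 1/τ₀² = 1/0.98² = 1.04123; data precision n/σ² = 17/1.44² = 8.19830.
Posterior precision = 1.04123 + 8.19830 = 9.23954, giving posterior SD = 1/√9.23954 = 0.329.
Posterior mean = (1.04123·0.32 + 8.19830·0.8) / 9.23954 = 0.746.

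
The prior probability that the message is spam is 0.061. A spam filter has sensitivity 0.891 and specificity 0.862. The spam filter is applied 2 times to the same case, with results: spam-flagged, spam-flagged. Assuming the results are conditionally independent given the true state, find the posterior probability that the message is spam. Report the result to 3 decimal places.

Posterior P(H) ≈ 0.730

With H the event that the message is spam, the joint likelihood of the observed sequence is P(data|H) = 0.891·0.891 = 0.79388 and P(data|¬H) = 0.138·0.138 = 0.019044.
Bayes: P(H|data) = 0.061·0.79388 / (0.061·0.79388 + 0.939·0.019044) = 0.048427/0.066309 = 0.7303.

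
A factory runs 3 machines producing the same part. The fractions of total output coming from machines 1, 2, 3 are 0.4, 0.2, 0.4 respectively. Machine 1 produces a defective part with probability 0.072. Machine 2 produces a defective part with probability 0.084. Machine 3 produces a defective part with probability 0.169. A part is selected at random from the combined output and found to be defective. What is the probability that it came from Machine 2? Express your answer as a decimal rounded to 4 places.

Posterior probability ≈ 0.1484

Tabulate prior·likelihood by source: [1] prior 0.4, lik 0.072, product 0.02880; [2] prior 0.2, lik 0.084, product 0.01680; [3] prior 0.4, lik 0.169, product 0.06760.
Normalizing constant = 0.11320; the posterior for Machine 2 is its product over the sum, 0.01680/0.11320 = 0.1484.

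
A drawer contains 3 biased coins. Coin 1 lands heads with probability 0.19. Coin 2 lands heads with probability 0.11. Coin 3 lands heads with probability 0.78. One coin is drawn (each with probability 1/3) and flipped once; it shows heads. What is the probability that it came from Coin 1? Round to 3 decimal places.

Posterior probability ≈ 0.176

P(heads|C1) = 0.19; P(heads|C2) = 0.11; P(heads|C3) = 0.78.
Prior × likelihood for each source: 0.333333·0.19=0.06333, 0.333333·0.11=0.03667, 0.333333·0.78=0.2600. Summing gives P(heads) = 0.36000.
P(Coin 1 | heads) = 0.06333 / 0.36000 = 0.176.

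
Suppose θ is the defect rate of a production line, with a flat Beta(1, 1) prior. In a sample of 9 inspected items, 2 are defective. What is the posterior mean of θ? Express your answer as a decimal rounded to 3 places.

The binomial likelihood is conjugate to the Beta prior: with 2 successes and 7 failures, the posterior is Beta(1+2, 1+7) = Beta(3, 8).
E[θ | data] = 3/(3+8) = 0.273.

Posterior mean ≈ 0.273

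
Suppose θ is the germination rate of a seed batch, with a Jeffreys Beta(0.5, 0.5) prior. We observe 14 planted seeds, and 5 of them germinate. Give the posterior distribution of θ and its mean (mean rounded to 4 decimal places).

Observing 5 successes and 9 failures updates Beta(0.5, 0.5) by adding the success and failure counts to the two shape parameters: α = 0.5+5 = 5.5, β = 0.5+9 = 9.5.
E[θ | data] = 5.5/(5.5+9.5) = 0.3667.

Posterior: Beta(5.5, 9.5); mean ≈ 0.3667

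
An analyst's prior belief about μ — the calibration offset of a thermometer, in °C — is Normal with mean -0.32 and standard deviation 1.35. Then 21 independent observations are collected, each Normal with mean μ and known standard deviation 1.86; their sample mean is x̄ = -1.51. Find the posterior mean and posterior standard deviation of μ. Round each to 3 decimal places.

Prior precision 1/τ₀² = 1/1.35² = 0.548697; data precision n/σ² = 21/1.86² = 6.07007.
Posterior precision = 0.548697 + 6.07007 = 6.61876, giving posterior SD = 1/√6.61876 = 0.389.
Posterior mean = (0.548697·-0.32 + 6.07007·-1.51) / 6.61876 = -1.411.

Posterior mean ≈ -1.411; posterior SD ≈ 0.389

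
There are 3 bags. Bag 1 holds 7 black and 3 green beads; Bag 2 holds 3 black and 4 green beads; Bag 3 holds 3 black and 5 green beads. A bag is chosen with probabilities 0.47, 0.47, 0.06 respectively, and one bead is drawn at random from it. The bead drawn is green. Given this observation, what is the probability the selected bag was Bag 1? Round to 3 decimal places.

P(green|Bag 1) = 0.3; P(green|Bag 2) = 0.5714; P(green|Bag 3) = 0.625.
Prior × likelihood for each source: 0.47·0.3=0.1410, 0.47·0.5714=0.2686, 0.06·0.625=0.03750. Summing gives P(green) = 0.44707.
P(Bag 1 | green) = 0.1410 / 0.44707 = 0.315.

Posterior probability ≈ 0.315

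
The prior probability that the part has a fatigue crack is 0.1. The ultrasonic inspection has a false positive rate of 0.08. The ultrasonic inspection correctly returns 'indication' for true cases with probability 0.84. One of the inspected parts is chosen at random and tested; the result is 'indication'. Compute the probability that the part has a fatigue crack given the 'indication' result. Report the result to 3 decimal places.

Write H for 'the part has a fatigue crack'. Prior odds H:¬H = 0.1/0.9 = 0.11111. For the 'indication' outcome, the likelihood ratio is 0.84/0.08 = 10.500.
Posterior odds = 0.11111 × 10.500 = 1.1667, so P(H|E) = 1.1667/(1+1.1667) = 0.538.

P(H | E) ≈ 0.538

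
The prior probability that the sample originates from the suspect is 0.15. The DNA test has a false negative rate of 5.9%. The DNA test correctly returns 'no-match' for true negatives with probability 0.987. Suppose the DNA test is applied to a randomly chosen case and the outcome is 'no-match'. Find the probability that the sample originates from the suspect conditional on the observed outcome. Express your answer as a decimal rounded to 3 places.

P(H | E) ≈ 0.010

Write H for 'the sample originates from the suspect'. Prior odds H:¬H = 0.15/0.85 = 0.17647. For the 'no-match' outcome, the likelihood ratio is 0.059/0.987 = 0.059777.
Posterior odds = 0.17647 × 0.059777 = 0.010549, so P(H|E) = 0.010549/(1+0.010549) = 0.010.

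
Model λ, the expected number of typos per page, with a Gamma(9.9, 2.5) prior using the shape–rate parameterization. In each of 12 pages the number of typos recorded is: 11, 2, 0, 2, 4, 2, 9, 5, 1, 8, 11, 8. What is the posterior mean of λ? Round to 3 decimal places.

Posterior mean ≈ 5.028

The Poisson likelihood adds the total count to the shape and the number of exposure periods to the rate. Here ∑xᵢ = 63 and n = 12, so shape 9.9→72.9 and rate 2.5→14.5.
E[λ | data] = 72.9/14.5 = 5.028.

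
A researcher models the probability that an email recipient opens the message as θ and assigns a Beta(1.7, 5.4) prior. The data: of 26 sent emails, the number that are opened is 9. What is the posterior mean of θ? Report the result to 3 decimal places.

Posterior mean ≈ 0.323

The binomial likelihood is conjugate to the Beta prior: with 9 successes and 17 failures, the posterior is Beta(1.7+9, 5.4+17) = Beta(10.7, 22.4).
E[θ | data] = 10.7/(10.7+22.4) = 0.323.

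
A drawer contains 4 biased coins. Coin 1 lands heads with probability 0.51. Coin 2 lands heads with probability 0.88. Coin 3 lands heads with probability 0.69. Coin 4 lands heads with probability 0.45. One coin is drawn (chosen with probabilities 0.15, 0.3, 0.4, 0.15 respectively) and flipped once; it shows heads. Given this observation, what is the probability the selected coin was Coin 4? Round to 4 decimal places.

P(heads|C1) = 0.51; P(heads|C2) = 0.88; P(heads|C3) = 0.69; P(heads|C4) = 0.45.
Prior × likelihood for each source: 0.15·0.51=0.07650, 0.3·0.88=0.2640, 0.4·0.69=0.2760, 0.15·0.45=0.06750. Summing gives P(heads) = 0.68400.
P(Coin 4 | heads) = 0.06750 / 0.68400 = 0.0987.

Posterior probability ≈ 0.0987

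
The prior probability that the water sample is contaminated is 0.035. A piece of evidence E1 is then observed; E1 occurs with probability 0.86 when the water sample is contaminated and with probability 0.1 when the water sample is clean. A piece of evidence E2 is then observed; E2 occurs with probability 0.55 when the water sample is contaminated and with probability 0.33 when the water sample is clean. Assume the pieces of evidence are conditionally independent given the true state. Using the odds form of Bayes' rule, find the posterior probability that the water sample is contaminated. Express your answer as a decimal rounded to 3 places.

Posterior probability ≈ 0.342

Prior odds = 0.035/(1−0.035) = 0.036269.
Likelihood ratio for E1 = 0.86/0.1 = 8.6000.
Likelihood ratio for E2 = 0.55/0.33 = 1.6667.
Posterior odds = prior odds × LR₁ × LR₂ = 0.51986.
Posterior probability = odds/(1+odds) = 0.51986/1.5199 = 0.342.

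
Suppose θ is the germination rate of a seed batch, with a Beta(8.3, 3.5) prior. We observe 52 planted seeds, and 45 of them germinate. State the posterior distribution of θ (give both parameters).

Posterior: Beta(53.3, 10.5)

The binomial likelihood is conjugate to the Beta prior: with 45 successes and 7 failures, the posterior is Beta(8.3+45, 3.5+7) = Beta(53.3, 10.5).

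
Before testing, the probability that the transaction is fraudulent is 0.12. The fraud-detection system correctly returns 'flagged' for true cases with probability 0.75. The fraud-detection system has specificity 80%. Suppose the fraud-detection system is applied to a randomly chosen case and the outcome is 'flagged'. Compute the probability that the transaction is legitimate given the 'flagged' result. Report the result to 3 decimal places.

Write H for 'the transaction is fraudulent'. Prior odds H:¬H = 0.12/0.88 = 0.13636. For the 'flagged' outcome, the likelihood ratio is 0.75/0.2 = 3.7500.
Posterior odds = 0.13636 × 3.7500 = 0.51136, so P(H|E) = 0.51136/(1+0.51136) = 0.338. Then P(¬H|E) = 1 − 0.338 = 0.662.

P(¬H | E) ≈ 0.662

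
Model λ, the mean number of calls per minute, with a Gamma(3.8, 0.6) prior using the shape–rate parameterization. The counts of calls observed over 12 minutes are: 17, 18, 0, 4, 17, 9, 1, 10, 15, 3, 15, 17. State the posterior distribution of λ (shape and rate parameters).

Posterior: Gamma(shape=129.8, rate=12.6)

The Poisson likelihood adds the total count to the shape and the number of exposure periods to the rate. Here ∑xᵢ = 126 and n = 12, so shape 3.8→129.8 and rate 0.6→12.6.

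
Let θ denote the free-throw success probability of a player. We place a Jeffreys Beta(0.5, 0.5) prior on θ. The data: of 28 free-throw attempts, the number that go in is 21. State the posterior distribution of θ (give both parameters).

The binomial likelihood is conjugate to the Beta prior: with 21 successes and 7 failures, the posterior is Beta(0.5+21, 0.5+7) = Beta(21.5, 7.5).

Posterior: Beta(21.5, 7.5)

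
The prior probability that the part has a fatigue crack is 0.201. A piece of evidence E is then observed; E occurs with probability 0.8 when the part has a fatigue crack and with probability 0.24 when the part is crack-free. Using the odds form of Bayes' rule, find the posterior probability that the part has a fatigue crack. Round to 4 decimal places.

Posterior probability ≈ 0.4561

Prior odds = 0.201/(1−0.201) = 0.25156. In log-odds, ln(0.25156) = -1.3801.
Add log likelihood ratio: ln(3.3333) = 1.2040.
Posterior log-odds = -0.17608, so posterior odds = exp(-0.17608) = 0.83855. Converting, P(H|E) = 0.83855/1.8385 = 0.4561.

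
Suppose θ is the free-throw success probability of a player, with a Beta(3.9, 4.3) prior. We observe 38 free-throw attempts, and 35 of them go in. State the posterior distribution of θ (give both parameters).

Posterior: Beta(38.9, 7.3)

Observing 35 successes and 3 failures updates Beta(3.9, 4.3) by adding the success and failure counts to the two shape parameters: α = 3.9+35 = 38.9, β = 4.3+3 = 7.3.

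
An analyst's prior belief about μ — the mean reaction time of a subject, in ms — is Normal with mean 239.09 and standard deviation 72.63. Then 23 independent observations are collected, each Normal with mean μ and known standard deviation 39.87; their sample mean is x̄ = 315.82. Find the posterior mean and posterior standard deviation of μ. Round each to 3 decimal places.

Prior precision 1/τ₀² = 1/72.63² = 0.00018957; data precision n/σ² = 23/39.87² = 0.0144689.
Posterior precision = 0.00018957 + 0.0144689 = 0.0146585, giving posterior SD = 1/√0.0146585 = 8.260.
Posterior mean = (0.00018957·239.09 + 0.0144689·315.82) / 0.0146585 = 314.828.

Posterior mean ≈ 314.828; posterior SD ≈ 8.260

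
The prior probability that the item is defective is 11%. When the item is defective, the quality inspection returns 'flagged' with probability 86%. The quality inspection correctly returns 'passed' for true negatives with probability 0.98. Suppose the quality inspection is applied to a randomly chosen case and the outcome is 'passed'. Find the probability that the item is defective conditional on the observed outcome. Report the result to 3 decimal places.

Let H be the event that the item is defective. P(H) = 0.11, so P(¬H) = 0.89. With E the 'passed' result, P(E|H) = 0.14 and P(E|¬H) = 0.98.
P(E) = 0.14·0.11 + 0.98·0.89 = 0.015400 + 0.87220 = 0.88760.
By Bayes' theorem, P(H|E) = 0.015400 / 0.88760 = 0.017.

P(H | E) ≈ 0.017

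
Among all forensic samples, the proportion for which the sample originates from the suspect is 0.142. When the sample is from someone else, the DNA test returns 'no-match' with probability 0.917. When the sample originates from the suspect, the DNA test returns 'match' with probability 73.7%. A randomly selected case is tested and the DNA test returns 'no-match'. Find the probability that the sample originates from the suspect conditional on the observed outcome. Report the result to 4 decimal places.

P(H | E) ≈ 0.0453

Write H for 'the sample originates from the suspect'. Prior odds H:¬H = 0.142/0.858 = 0.16550. For the 'no-match' outcome, the likelihood ratio is 0.263/0.917 = 0.28680.
Posterior odds = 0.16550 × 0.28680 = 0.047467, so P(H|E) = 0.047467/(1+0.047467) = 0.0453.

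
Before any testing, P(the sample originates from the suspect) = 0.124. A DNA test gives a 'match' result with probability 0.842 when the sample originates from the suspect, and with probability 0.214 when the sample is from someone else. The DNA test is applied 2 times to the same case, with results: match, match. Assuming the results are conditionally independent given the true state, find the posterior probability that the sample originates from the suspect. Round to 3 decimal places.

Posterior P(H) ≈ 0.687

With H the event that the sample originates from the suspect, the joint likelihood of the observed sequence is P(data|H) = 0.842·0.842 = 0.70896 and P(data|¬H) = 0.214·0.214 = 0.045796.
Bayes: P(H|data) = 0.124·0.70896 / (0.124·0.70896 + 0.876·0.045796) = 0.087912/0.12803 = 0.6867.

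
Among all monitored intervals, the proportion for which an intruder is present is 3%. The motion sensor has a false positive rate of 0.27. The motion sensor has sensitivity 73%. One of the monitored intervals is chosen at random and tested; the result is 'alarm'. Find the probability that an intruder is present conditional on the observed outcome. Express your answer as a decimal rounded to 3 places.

P(H | E) ≈ 0.077

Write H for 'an intruder is present'. Prior odds H:¬H = 0.03/0.97 = 0.030928. For the 'alarm' outcome, the likelihood ratio is 0.73/0.27 = 2.7037.
Posterior odds = 0.030928 × 2.7037 = 0.083620, so P(H|E) = 0.083620/(1+0.083620) = 0.077.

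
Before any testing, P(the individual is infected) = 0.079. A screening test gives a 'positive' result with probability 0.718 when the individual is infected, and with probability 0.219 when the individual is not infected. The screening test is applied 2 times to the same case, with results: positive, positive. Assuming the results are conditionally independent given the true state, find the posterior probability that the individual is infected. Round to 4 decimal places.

Let H be the event that the individual is infected; start with P(H) = 0.079. P('positive'|H) = 0.718, P('positive'|¬H) = 0.219.
Update on result 1 ('positive'): P(H) ← 0.718·0.0790 / (0.718·0.0790 + 0.219·0.9210) = 0.056722/0.25842 = 0.2195.
Update on result 2 ('positive'): P(H) ← 0.718·0.2195 / (0.718·0.2195 + 0.219·0.7805) = 0.15760/0.32853 = 0.4797.

Posterior P(H) ≈ 0.4797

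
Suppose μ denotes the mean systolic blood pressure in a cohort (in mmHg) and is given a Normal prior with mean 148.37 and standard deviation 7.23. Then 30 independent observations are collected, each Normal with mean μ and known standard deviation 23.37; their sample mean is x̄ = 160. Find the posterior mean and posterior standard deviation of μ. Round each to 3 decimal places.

Posterior mean ≈ 156.996; posterior SD ≈ 3.675

With known σ, the Normal prior is conjugate. Weight on the data is w = (n/σ²)/(n/σ² + 1/τ₀²) = 0.0549293/(0.0549293+0.0191304) = 0.74169.
Posterior mean = w·x̄ + (1−w)·μ₀ = 0.74169·160 + 0.25831·148.37 = 156.996. Posterior variance = 1/(0.0549293+0.0191304) = 13.5026, so SD = 3.675.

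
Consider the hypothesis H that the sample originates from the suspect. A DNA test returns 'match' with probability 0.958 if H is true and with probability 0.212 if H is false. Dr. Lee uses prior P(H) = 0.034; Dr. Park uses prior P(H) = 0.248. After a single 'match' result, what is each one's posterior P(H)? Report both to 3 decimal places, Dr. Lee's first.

Dr. Lee: 0.137; Dr. Park: 0.598

The likelihood ratio for a 'match' result is 0.958/0.212 = 4.5189.
Dr. Lee: prior odds 0.034/0.966 = 0.035197; posterior odds 0.15905; posterior probability 0.137.
Dr. Park: prior odds 0.248/0.752 = 0.32979; posterior odds 1.4903; posterior probability 0.598.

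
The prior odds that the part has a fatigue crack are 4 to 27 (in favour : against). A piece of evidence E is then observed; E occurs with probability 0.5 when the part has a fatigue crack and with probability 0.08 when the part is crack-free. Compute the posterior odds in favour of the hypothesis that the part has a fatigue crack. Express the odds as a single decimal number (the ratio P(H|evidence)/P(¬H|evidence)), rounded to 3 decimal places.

Prior odds = 4/27 = 0.14815.
Likelihood ratio for E = 0.5/0.08 = 6.2500.
Posterior odds = prior odds × LR = 0.92593.

Posterior odds ≈ 0.926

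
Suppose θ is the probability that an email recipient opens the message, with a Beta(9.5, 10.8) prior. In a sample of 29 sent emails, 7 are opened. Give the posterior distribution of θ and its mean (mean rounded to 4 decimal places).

Posterior: Beta(16.5, 32.8); mean ≈ 0.3347

The binomial likelihood is conjugate to the Beta prior: with 7 successes and 22 failures, the posterior is Beta(9.5+7, 10.8+22) = Beta(16.5, 32.8).
Posterior mean = α/(α+β) = 16.5/49.3 = 0.3347.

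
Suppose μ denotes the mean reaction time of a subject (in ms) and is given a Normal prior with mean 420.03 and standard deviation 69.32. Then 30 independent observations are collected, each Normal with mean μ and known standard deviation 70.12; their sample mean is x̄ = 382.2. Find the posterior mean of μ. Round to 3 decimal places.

Posterior mean ≈ 383.448

Prior precision 1/τ₀² = 1/69.32² = 0.00020811; data precision n/σ² = 30/70.12² = 0.00610151.
Posterior precision = 0.00020811 + 0.00610151 = 0.00630962.
Posterior mean = (0.00020811·420.03 + 0.00610151·382.2) / 0.00630962 = 383.448.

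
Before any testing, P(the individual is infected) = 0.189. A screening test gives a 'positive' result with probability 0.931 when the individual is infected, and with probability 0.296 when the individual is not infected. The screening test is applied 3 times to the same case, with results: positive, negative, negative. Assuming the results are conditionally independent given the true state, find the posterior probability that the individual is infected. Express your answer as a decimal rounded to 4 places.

Posterior P(H) ≈ 0.0070

Let H be the event that the individual is infected; start with P(H) = 0.189. P('positive'|H) = 0.931, P('positive'|¬H) = 0.296.
Update on result 1 ('positive'): P(H) ← 0.931·0.1890 / (0.931·0.1890 + 0.296·0.8110) = 0.17596/0.41601 = 0.4230.
Update on result 2 ('negative'): P(H) ← 0.069·0.4230 / (0.069·0.4230 + 0.704·0.5770) = 0.029184/0.43542 = 0.0670.
Update on result 3 ('negative'): P(H) ← 0.069·0.0670 / (0.069·0.0670 + 0.704·0.9330) = 0.0046248/0.66144 = 0.0070.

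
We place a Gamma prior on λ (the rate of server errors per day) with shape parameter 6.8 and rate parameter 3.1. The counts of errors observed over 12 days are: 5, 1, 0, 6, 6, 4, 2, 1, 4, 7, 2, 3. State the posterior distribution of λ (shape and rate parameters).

Posterior: Gamma(shape=47.8, rate=15.1)

The Poisson likelihood adds the total count to the shape and the number of exposure periods to the rate. Here ∑xᵢ = 41 and n = 12, so shape 6.8→47.8 and rate 3.1→15.1.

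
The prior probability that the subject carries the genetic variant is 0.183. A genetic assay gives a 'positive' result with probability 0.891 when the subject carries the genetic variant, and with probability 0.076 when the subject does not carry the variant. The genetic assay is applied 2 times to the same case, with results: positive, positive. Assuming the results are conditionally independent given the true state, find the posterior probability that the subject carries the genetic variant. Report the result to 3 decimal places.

Let H be the event that the subject carries the genetic variant; start with P(H) = 0.183. P('positive'|H) = 0.891, P('positive'|¬H) = 0.076.
Update on result 1 ('positive'): P(H) ← 0.891·0.1830 / (0.891·0.1830 + 0.076·0.8170) = 0.16305/0.22514 = 0.7242.
Update on result 2 ('positive'): P(H) ← 0.891·0.7242 / (0.891·0.7242 + 0.076·0.2758) = 0.64527/0.66623 = 0.9685.

Posterior P(H) ≈ 0.969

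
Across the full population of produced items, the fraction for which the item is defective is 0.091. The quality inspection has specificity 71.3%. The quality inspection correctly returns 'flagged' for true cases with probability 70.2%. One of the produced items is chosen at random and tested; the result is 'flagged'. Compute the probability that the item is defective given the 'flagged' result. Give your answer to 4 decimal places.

Let H be the event that the item is defective. P(H) = 0.091, so P(¬H) = 0.909. With E the 'flagged' result, P(E|H) = 0.702 and P(E|¬H) = 0.287.
P(E) = 0.702·0.091 + 0.287·0.909 = 0.063882 + 0.26088 = 0.32476.
By Bayes' theorem, P(H|E) = 0.063882 / 0.32476 = 0.1967.

P(H | E) ≈ 0.1967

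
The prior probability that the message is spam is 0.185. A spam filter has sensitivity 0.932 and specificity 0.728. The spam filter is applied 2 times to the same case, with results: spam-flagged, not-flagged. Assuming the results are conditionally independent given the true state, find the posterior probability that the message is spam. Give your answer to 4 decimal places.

Posterior P(H) ≈ 0.0677

Let H be the event that the message is spam; start with P(H) = 0.185. P('spam-flagged'|H) = 0.932, P('spam-flagged'|¬H) = 0.272.
Update on result 1 ('spam-flagged'): P(H) ← 0.932·0.1850 / (0.932·0.1850 + 0.272·0.8150) = 0.17242/0.39410 = 0.4375.
Update on result 2 ('not-flagged'): P(H) ← 0.068·0.4375 / (0.068·0.4375 + 0.728·0.5625) = 0.029750/0.43925 = 0.0677.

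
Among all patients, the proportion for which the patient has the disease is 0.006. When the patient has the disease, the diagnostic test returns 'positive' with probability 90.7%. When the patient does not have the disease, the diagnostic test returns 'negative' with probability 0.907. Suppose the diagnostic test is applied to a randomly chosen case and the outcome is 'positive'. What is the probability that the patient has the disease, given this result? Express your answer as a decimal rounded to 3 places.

Write H for 'the patient has the disease'. Prior odds H:¬H = 0.006/0.994 = 0.0060362. For the 'positive' outcome, the likelihood ratio is 0.907/0.093 = 9.7527.
Posterior odds = 0.0060362 × 9.7527 = 0.058869, so P(H|E) = 0.058869/(1+0.058869) = 0.056.

P(H | E) ≈ 0.056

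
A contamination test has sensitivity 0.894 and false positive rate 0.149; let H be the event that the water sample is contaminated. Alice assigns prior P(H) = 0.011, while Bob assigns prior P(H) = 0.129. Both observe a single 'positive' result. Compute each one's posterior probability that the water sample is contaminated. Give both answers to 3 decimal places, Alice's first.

P('+'|H) = 0.894, P('+'|¬H) = 0.149.
Alice: numerator 0.894·0.011 = 0.0098340; evidence = 0.0098340+0.149·0.989 = 0.15720; posterior = 0.063.
Bob: numerator 0.894·0.129 = 0.11533; evidence = 0.11533+0.149·0.871 = 0.24511; posterior = 0.471.

Alice: 0.063; Bob: 0.471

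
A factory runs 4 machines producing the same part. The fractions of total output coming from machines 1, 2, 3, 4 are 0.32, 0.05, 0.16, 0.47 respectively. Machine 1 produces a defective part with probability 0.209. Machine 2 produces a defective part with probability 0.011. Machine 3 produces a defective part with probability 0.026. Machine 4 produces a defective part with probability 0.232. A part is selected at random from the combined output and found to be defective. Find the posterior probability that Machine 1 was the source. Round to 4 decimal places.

P(defective|M1) = 0.209; P(defective|M2) = 0.011; P(defective|M3) = 0.026; P(defective|M4) = 0.232.
Prior × likelihood for each source: 0.32·0.209=0.06688, 0.05·0.011=0.0005500, 0.16·0.026=0.004160, 0.47·0.232=0.1090. Summing gives P(defective) = 0.18063.
P(Machine 1 | defective) = 0.06688 / 0.18063 = 0.3703.

Posterior probability ≈ 0.3703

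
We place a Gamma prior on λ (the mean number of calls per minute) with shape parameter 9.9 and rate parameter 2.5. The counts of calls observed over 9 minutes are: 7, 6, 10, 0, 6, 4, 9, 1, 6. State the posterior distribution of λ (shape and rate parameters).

Posterior: Gamma(shape=58.9, rate=11.5)

The Poisson likelihood adds the total count to the shape and the number of exposure periods to the rate. Here ∑xᵢ = 49 and n = 9, so shape 9.9→58.9 and rate 2.5→11.5.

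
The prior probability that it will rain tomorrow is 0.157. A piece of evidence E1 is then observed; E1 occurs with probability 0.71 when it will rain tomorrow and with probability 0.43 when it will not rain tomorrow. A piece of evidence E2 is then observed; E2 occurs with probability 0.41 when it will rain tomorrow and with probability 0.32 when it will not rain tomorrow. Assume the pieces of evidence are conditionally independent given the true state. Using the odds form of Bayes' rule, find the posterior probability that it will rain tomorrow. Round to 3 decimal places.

Posterior probability ≈ 0.283

Prior odds = 0.157/(1−0.157) = 0.18624. In log-odds, ln(0.18624) = -1.6807.
Add log likelihood ratios: ln(1.6512) + ln(1.2812) = 0.74932.
Posterior log-odds = -0.93141, so posterior odds = exp(-0.93141) = 0.39400. Converting, P(H|E) = 0.39400/1.3940 = 0.283.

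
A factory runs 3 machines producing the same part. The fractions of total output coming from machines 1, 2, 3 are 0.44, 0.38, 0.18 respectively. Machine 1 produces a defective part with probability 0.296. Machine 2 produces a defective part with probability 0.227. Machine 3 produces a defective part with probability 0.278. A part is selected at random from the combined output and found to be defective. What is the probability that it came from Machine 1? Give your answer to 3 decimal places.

P(defective|M1) = 0.296; P(defective|M2) = 0.227; P(defective|M3) = 0.278.
Prior × likelihood for each source: 0.44·0.296=0.1302, 0.38·0.227=0.08626, 0.18·0.278=0.05004. Summing gives P(defective) = 0.26654.
P(Machine 1 | defective) = 0.1302 / 0.26654 = 0.489.

Posterior probability ≈ 0.489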